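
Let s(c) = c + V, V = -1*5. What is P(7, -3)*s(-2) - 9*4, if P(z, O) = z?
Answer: -85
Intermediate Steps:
V = -5
s(c) = -5 + c (s(c) = c - 5 = -5 + c)
P(7, -3)*s(-2) - 9*4 = 7*(-5 - 2) - 9*4 = 7*(-7) - 36 = -49 - 36 = -85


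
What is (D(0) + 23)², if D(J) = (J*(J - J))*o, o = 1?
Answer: 529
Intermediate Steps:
D(J) = 0 (D(J) = (J*(J - J))*1 = (J*0)*1 = 0*1 = 0)
(D(0) + 23)² = (0 + 23)² = 23² = 529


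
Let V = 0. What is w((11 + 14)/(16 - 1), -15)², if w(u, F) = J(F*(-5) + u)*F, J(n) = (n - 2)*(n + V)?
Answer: 66357760000/9 ≈ 7.3731e+9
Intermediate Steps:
J(n) = n*(-2 + n) (J(n) = (n - 2)*(n + 0) = (-2 + n)*n = n*(-2 + n))
w(u, F) = F*(u - 5*F)*(-2 + u - 5*F) (w(u, F) = ((F*(-5) + u)*(-2 + (F*(-5) + u)))*F = ((-5*F + u)*(-2 + (-5*F + u)))*F = ((u - 5*F)*(-2 + (u - 5*F)))*F = ((u - 5*F)*(-2 + u - 5*F))*F = F*(u - 5*F)*(-2 + u - 5*F))
w((11 + 14)/(16 - 1), -15)² = (-15*((-(11 + 14)/(16 - 1) + 5*(-15))² - 2*(11 + 14)/(16 - 1) + 10*(-15)))² = (-15*((-25/15 - 75)² - 50/15 - 150))² = (-15*((-1*5/3 - 75)² - 2*5/3 - 150))² = (-15*((-5/3 - 75)² - 10/3 - 150))² = (-15*((-230/3)² - 10/3 - 150))² = (-15*(52900/9 - 10/3 - 150))² = (-15*51520/9)² = (-257600/3)² = 66357760000/9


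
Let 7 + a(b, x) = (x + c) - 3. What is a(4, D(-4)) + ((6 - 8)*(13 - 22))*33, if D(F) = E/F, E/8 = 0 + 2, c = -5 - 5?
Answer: 570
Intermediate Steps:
c = -10
E = 16 (E = 8*(0 + 2) = 8*2 = 16)
D(F) = 16/F
a(b, x) = -20 + x (a(b, x) = -7 + ((x - 10) - 3) = -7 + ((-10 + x) - 3) = -7 + (-13 + x) = -20 + x)
a(4, D(-4)) + ((6 - 8)*(13 - 22))*33 = (-20 + 16/(-4)) + ((6 - 8)*(13 - 22))*33 = (-20 + 16*(-¼)) - 2*(-9)*33 = (-20 - 4) + 18*33 = -24 + 594 = 570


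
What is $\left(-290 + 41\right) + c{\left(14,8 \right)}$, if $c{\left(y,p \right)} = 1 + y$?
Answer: $-234$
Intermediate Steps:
$\left(-290 + 41\right) + c{\left(14,8 \right)} = \left(-290 + 41\right) + \left(1 + 14\right) = -249 + 15 = -234$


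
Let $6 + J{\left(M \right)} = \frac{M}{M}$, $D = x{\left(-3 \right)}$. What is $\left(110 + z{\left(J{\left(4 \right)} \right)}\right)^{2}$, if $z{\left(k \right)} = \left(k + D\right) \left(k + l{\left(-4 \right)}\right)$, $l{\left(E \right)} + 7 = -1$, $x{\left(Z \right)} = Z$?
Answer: $45796$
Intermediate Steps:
$D = -3$
$J{\left(M \right)} = -5$ ($J{\left(M \right)} = -6 + \frac{M}{M} = -6 + 1 = -5$)
$l{\left(E \right)} = -8$ ($l{\left(E \right)} = -7 - 1 = -8$)
$z{\left(k \right)} = \left(-8 + k\right) \left(-3 + k\right)$ ($z{\left(k \right)} = \left(k - 3\right) \left(k - 8\right) = \left(-3 + k\right) \left(-8 + k\right) = \left(-8 + k\right) \left(-3 + k\right)$)
$\left(110 + z{\left(J{\left(4 \right)} \right)}\right)^{2} = \left(110 + \left(24 + \left(-5\right)^{2} - -55\right)\right)^{2} = \left(110 + \left(24 + 25 + 55\right)\right)^{2} = \left(110 + 104\right)^{2} = 214^{2} = 45796$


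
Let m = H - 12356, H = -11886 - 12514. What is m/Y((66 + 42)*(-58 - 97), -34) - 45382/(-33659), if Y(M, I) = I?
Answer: 619356596/572203 ≈ 1082.4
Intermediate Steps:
H = -24400
m = -36756 (m = -24400 - 12356 = -36756)
m/Y((66 + 42)*(-58 - 97), -34) - 45382/(-33659) = -36756/(-34) - 45382/(-33659) = -36756*(-1/34) - 45382*(-1/33659) = 18378/17 + 45382/33659 = 619356596/572203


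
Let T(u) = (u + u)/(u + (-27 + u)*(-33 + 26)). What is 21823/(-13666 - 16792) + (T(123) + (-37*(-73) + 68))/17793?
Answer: -354311411/631687086 ≈ -0.56090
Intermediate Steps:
T(u) = 2*u/(189 - 6*u) (T(u) = (2*u)/(u + (-27 + u)*(-7)) = (2*u)/(u + (189 - 7*u)) = (2*u)/(189 - 6*u) = 2*u/(189 - 6*u))
21823/(-13666 - 16792) + (T(123) + (-37*(-73) + 68))/17793 = 21823/(-13666 - 16792) + (-2*123/(-189 + 6*123) + (-37*(-73) + 68))/17793 = 21823/(-30458) + (-2*123/(-189 + 738) + (2701 + 68))*(1/17793) = 21823*(-1/30458) + (-2*123/549 + 2769)*(1/17793) = -139/194 + (-2*123*1/549 + 2769)*(1/17793) = -139/194 + (-82/183 + 2769)*(1/17793) = -139/194 + (506645/183)*(1/17793) = -139/194 + 506645/3256119 = -354311411/631687086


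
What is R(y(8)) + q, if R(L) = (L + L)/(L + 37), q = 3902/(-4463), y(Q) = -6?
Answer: -174518/138353 ≈ -1.2614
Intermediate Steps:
q = -3902/4463 (q = 3902*(-1/4463) = -3902/4463 ≈ -0.87430)
R(L) = 2*L/(37 + L) (R(L) = (2*L)/(37 + L) = 2*L/(37 + L))
R(y(8)) + q = 2*(-6)/(37 - 6) - 3902/4463 = 2*(-6)/31 - 3902/4463 = 2*(-6)*(1/31) - 3902/4463 = -12/31 - 3902/4463 = -174518/138353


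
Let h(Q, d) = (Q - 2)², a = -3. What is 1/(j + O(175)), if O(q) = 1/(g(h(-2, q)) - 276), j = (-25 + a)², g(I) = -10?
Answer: 286/224223 ≈ 0.0012755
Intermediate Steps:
h(Q, d) = (-2 + Q)²
j = 784 (j = (-25 - 3)² = (-28)² = 784)
O(q) = -1/286 (O(q) = 1/(-10 - 276) = 1/(-286) = -1/286)
1/(j + O(175)) = 1/(784 - 1/286) = 1/(224223/286) = 286/224223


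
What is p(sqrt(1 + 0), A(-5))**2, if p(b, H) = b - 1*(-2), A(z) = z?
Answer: 9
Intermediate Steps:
p(b, H) = 2 + b (p(b, H) = b + 2 = 2 + b)
p(sqrt(1 + 0), A(-5))**2 = (2 + sqrt(1 + 0))**2 = (2 + sqrt(1))**2 = (2 + 1)**2 = 3**2 = 9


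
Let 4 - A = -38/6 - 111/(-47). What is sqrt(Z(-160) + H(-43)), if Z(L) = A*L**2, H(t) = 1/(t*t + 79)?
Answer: sqrt(3770330819541042)/135924 ≈ 451.75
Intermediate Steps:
H(t) = 1/(79 + t**2) (H(t) = 1/(t**2 + 79) = 1/(79 + t**2))
A = 1124/141 (A = 4 - (-38/6 - 111/(-47)) = 4 - (-38*1/6 - 111*(-1/47)) = 4 - (-19/3 + 111/47) = 4 - 1*(-560/141) = 4 + 560/141 = 1124/141 ≈ 7.9716)
Z(L) = 1124*L**2/141
sqrt(Z(-160) + H(-43)) = sqrt((1124/141)*(-160)**2 + 1/(79 + (-43)**2)) = sqrt((1124/141)*25600 + 1/(79 + 1849)) = sqrt(28774400/141 + 1/1928) = sqrt(55477043341/271848) = sqrt(3770330819541042)/135924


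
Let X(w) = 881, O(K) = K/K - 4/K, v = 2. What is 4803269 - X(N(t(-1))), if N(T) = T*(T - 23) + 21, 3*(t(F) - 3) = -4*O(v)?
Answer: 4802388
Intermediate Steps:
O(K) = 1 - 4/K
t(F) = 13/3 (t(F) = 3 + (-4*(-4 + 2)/2)/3 = 3 + (-2*(-2))/3 = 3 + (-4*(-1))/3 = 3 + (1/3)*4 = 3 + 4/3 = 13/3)
N(T) = 21 + T*(-23 + T) (N(T) = T*(-23 + T) + 21 = 21 + T*(-23 + T))
4803269 - X(N(t(-1))) = 4803269 - 1*881 = 4803269 - 881 = 4802388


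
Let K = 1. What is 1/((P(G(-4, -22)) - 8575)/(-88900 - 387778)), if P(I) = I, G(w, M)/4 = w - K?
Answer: 476678/8595 ≈ 55.460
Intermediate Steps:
G(w, M) = -4 + 4*w (G(w, M) = 4*(w - 1*1) = 4*(w - 1) = 4*(-1 + w) = -4 + 4*w)
1/((P(G(-4, -22)) - 8575)/(-88900 - 387778)) = 1/(((-4 + 4*(-4)) - 8575)/(-88900 - 387778)) = 1/(((-4 - 16) - 8575)/(-476678)) = 1/((-20 - 8575)*(-1/476678)) = 1/(-8595*(-1/476678)) = 1/(8595/476678) = 476678/8595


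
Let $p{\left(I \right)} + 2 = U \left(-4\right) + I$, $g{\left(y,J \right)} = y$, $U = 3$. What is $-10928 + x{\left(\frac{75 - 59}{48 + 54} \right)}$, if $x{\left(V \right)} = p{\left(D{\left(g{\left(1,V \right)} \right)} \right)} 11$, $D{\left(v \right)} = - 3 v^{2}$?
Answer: $-11115$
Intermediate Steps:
$p{\left(I \right)} = -14 + I$ ($p{\left(I \right)} = -2 + \left(3 \left(-4\right) + I\right) = -2 + \left(-12 + I\right) = -14 + I$)
$x{\left(V \right)} = -187$ ($x{\left(V \right)} = \left(-14 - 3 \cdot 1^{2}\right) 11 = \left(-14 - 3\right) 11 = \left(-17\right) 11 = -187$)
$-10928 + x{\left(\frac{75 - 59}{48 + 54} \right)} = -10928 - 187 = -11115$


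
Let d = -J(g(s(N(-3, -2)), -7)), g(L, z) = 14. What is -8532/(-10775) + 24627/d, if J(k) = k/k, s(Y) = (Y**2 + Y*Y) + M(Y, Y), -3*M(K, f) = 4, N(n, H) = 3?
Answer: -265347393/10775 ≈ -24626.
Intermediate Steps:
M(K, f) = -4/3 (M(K, f) = -1/3*4 = -4/3)
s(Y) = -4/3 + 2*Y**2 (s(Y) = (Y**2 + Y*Y) - 4/3 = (Y**2 + Y**2) - 4/3 = 2*Y**2 - 4/3 = -4/3 + 2*Y**2)
J(k) = 1
d = -1 (d = -1*1 = -1)
-8532/(-10775) + 24627/d = -8532/(-10775) + 24627/(-1) = -8532*(-1/10775) + 24627*(-1) = 8532/10775 - 24627 = -265347393/10775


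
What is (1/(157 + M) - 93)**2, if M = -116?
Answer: 14531344/1681 ≈ 8644.5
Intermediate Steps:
(1/(157 + M) - 93)**2 = (1/(157 - 116) - 93)**2 = (1/41 - 93)**2 = (-3812/41)**2 = 14531344/1681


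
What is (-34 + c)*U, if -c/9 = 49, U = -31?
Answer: 14725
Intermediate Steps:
c = -441 (c = -9*49 = -441)
(-34 + c)*U = (-34 - 441)*(-31) = -475*(-31) = 14725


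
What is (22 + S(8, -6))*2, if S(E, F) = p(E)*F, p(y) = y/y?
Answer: 32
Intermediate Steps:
p(y) = 1
S(E, F) = F (S(E, F) = 1*F = F)
(22 + S(8, -6))*2 = (22 - 6)*2 = 16*2 = 32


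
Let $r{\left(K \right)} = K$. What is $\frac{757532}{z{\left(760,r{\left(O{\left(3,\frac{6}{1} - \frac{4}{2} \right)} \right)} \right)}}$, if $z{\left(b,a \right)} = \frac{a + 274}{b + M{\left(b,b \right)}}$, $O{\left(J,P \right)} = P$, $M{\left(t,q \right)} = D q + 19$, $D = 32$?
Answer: $\frac{9506647834}{139} \approx 6.8393 \cdot 10^{7}$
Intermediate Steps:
$M{\left(t,q \right)} = 19 + 32 q$ ($M{\left(t,q \right)} = 32 q + 19 = 19 + 32 q$)
$z{\left(b,a \right)} = \frac{274 + a}{19 + 33 b}$ ($z{\left(b,a \right)} = \frac{a + 274}{b + \left(19 + 32 b\right)} = \frac{274 + a}{19 + 33 b}$)
$\frac{757532}{z{\left(760,r{\left(O{\left(3,\frac{6}{1} - \frac{4}{2} \right)} \right)} \right)}} = \frac{757532}{\frac{1}{19 + 33 \cdot 760} \left(274 + \left(\frac{6}{1} - \frac{4}{2}\right)\right)} = \frac{757532}{\frac{1}{19 + 25080} \left(274 + \left(6 \cdot 1 - 2\right)\right)} = \frac{757532}{\frac{1}{25099} \left(274 + \left(6 - 2\right)\right)} = \frac{757532}{\frac{1}{25099} \left(274 + 4\right)} = \frac{757532}{\frac{1}{25099} \cdot 278} = \frac{757532}{\frac{278}{25099}} = 757532 \cdot \frac{25099}{278} = \frac{9506647834}{139}$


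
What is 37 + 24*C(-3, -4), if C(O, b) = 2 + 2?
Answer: 133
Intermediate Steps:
C(O, b) = 4
37 + 24*C(-3, -4) = 37 + 24*4 = 37 + 96 = 133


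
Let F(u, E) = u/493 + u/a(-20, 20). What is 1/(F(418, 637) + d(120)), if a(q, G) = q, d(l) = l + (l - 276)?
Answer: -4930/276337 ≈ -0.017841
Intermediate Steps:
d(l) = -276 + 2*l (d(l) = l + (-276 + l) = -276 + 2*l)
F(u, E) = -473*u/9860 (F(u, E) = u/493 + u/(-20) = u*(1/493) + u*(-1/20) = u/493 - u/20 = -473*u/9860)
1/(F(418, 637) + d(120)) = 1/(-473/9860*418 + (-276 + 2*120)) = 1/(-98857/4930 + (-276 + 240)) = 1/(-98857/4930 - 36) = 1/(-276337/4930) = -4930/276337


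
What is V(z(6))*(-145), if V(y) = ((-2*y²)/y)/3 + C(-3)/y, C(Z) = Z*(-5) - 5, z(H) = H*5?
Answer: 8555/3 ≈ 2851.7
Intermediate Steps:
z(H) = 5*H
C(Z) = -5 - 5*Z (C(Z) = -5*Z - 5 = -5 - 5*Z)
V(y) = 10/y - 2*y/3 (V(y) = ((-2*y²)/y)/3 + (-5 - 5*(-3))/y = -2*y*(⅓) + (-5 + 15)/y = -2*y/3 + 10/y = 10/y - 2*y/3)
V(z(6))*(-145) = (10/((5*6)) - 10*6/3)*(-145) = (10/30 - ⅔*30)*(-145) = (10*(1/30) - 20)*(-145) = (⅓ - 20)*(-145) = -59/3*(-145) = 8555/3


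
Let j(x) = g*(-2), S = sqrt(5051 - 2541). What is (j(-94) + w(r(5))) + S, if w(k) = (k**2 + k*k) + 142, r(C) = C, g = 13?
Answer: 166 + sqrt(2510) ≈ 216.10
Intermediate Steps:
S = sqrt(2510) ≈ 50.100
j(x) = -26 (j(x) = 13*(-2) = -26)
w(k) = 142 + 2*k**2 (w(k) = (k**2 + k**2) + 142 = 2*k**2 + 142 = 142 + 2*k**2)
(j(-94) + w(r(5))) + S = (-26 + (142 + 2*5**2)) + sqrt(2510) = (-26 + (142 + 2*25)) + sqrt(2510) = (-26 + (142 + 50)) + sqrt(2510) = (-26 + 192) + sqrt(2510) = 166 + sqrt(2510)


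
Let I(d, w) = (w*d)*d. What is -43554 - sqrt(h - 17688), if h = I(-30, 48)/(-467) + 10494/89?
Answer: -43554 - I*sqrt(30511832467098)/41563 ≈ -43554.0 - 132.9*I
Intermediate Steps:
I(d, w) = w*d**2 (I(d, w) = (d*w)*d = w*d**2)
h = 1055898/41563 (h = (48*(-30)**2)/(-467) + 10494/89 = (48*900)*(-1/467) + 10494*(1/89) = 43200*(-1/467) + 10494/89 = -43200/467 + 10494/89 = 1055898/41563 ≈ 25.405)
-43554 - sqrt(h - 17688) = -43554 - sqrt(1055898/41563 - 17688) = -43554 - sqrt(-734110446/41563) = -43554 - I*sqrt(30511832467098)/41563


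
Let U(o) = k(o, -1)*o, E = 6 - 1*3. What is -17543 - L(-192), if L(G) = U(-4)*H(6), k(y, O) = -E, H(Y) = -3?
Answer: -17507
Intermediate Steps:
E = 3 (E = 6 - 3 = 3)
k(y, O) = -3 (k(y, O) = -1*3 = -3)
U(o) = -3*o
L(G) = -36 (L(G) = -3*(-4)*(-3) = 12*(-3) = -36)
-17543 - L(-192) = -17543 - 1*(-36) = -17543 + 36 = -17507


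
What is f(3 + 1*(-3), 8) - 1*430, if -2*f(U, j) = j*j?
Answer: -462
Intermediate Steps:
f(U, j) = -j²/2 (f(U, j) = -j*j/2 = -j²/2)
f(3 + 1*(-3), 8) - 1*430 = -½*8² - 1*430 = -½*64 - 430 = -32 - 430 = -462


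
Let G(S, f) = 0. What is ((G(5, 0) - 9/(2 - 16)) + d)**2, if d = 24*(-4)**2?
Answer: 28998225/196 ≈ 1.4795e+5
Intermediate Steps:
d = 384 (d = 24*16 = 384)
((G(5, 0) - 9/(2 - 16)) + d)**2 = ((0 - 9/(2 - 16)) + 384)**2 = ((0 - 9/(-14)) + 384)**2 = ((0 - 9*(-1/14)) + 384)**2 = ((0 + 9/14) + 384)**2 = (9/14 + 384)**2 = (5385/14)**2 = 28998225/196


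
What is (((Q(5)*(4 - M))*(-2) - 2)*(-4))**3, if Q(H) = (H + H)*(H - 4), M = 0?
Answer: 35287552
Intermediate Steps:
Q(H) = 2*H*(-4 + H) (Q(H) = (2*H)*(-4 + H) = 2*H*(-4 + H))
(((Q(5)*(4 - M))*(-2) - 2)*(-4))**3 = ((((2*5*(-4 + 5))*(4 - 1*0))*(-2) - 2)*(-4))**3 = ((((2*5*1)*(4 + 0))*(-2) - 2)*(-4))**3 = (((10*4)*(-2) - 2)*(-4))**3 = ((40*(-2) - 2)*(-4))**3 = ((-80 - 2)*(-4))**3 = (-82*(-4))**3 = 328**3 = 35287552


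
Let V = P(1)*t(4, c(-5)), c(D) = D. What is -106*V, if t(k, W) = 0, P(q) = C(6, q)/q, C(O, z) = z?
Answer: 0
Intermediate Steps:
P(q) = 1 (P(q) = q/q = 1)
V = 0 (V = 1*0 = 0)
-106*V = -106*0 = 0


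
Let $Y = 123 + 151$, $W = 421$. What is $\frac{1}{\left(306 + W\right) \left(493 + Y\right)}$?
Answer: $\frac{1}{557609} \approx 1.7934 \cdot 10^{-6}$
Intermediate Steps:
$Y = 274$
$\frac{1}{\left(306 + W\right) \left(493 + Y\right)} = \frac{1}{\left(306 + 421\right) \left(493 + 274\right)} = \frac{1}{727 \cdot 767} = \frac{1}{557609}$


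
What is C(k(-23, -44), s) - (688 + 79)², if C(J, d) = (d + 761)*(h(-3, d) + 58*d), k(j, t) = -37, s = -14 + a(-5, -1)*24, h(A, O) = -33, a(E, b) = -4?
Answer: -4763152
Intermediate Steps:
s = -110 (s = -14 - 4*24 = -14 - 96 = -110)
C(J, d) = (-33 + 58*d)*(761 + d) (C(J, d) = (d + 761)*(-33 + 58*d) = (761 + d)*(-33 + 58*d) = (-33 + 58*d)*(761 + d))
C(k(-23, -44), s) - (688 + 79)² = (-25113 + 58*(-110)² + 44105*(-110)) - (688 + 79)² = (-25113 + 58*12100 - 4851550) - 1*767² = (-25113 + 701800 - 4851550) - 1*588289 = -4174863 - 588289 = -4763152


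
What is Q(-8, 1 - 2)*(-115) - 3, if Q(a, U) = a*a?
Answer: -7363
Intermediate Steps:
Q(a, U) = a²
Q(-8, 1 - 2)*(-115) - 3 = (-8)²*(-115) - 3 = 64*(-115) - 3 = -7360 - 3 = -7363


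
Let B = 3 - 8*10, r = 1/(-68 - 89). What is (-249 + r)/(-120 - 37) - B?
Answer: 1937067/24649 ≈ 78.586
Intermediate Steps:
r = -1/157 (r = 1/(-157) = -1/157 ≈ -0.0063694)
B = -77 (B = 3 - 80 = -77)
(-249 + r)/(-120 - 37) - B = (-249 - 1/157)/(-120 - 37) - 1*(-77) = -39094/157/(-157) + 77 = -39094/157*(-1/157) + 77 = 39094/24649 + 77 = 1937067/24649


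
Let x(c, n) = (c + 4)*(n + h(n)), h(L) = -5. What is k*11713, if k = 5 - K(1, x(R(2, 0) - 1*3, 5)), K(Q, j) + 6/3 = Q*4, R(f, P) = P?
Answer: 35139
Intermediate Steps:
x(c, n) = (-5 + n)*(4 + c) (x(c, n) = (c + 4)*(n - 5) = (4 + c)*(-5 + n) = (-5 + n)*(4 + c))
K(Q, j) = -2 + 4*Q (K(Q, j) = -2 + Q*4 = -2 + 4*Q)
k = 3 (k = 5 - (-2 + 4*1) = 5 - (-2 + 4) = 5 - 1*2 = 5 - 2 = 3)
k*11713 = 3*11713 = 35139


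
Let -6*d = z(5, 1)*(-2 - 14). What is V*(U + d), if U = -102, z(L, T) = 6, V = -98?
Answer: 8428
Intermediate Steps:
d = 16 (d = -(-2 - 14) = -(-16) = -⅙*(-96) = 16)
V*(U + d) = -98*(-102 + 16) = -98*(-86) = 8428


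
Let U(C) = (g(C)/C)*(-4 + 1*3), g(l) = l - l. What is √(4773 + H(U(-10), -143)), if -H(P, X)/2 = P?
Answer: √4773 ≈ 69.087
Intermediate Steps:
g(l) = 0
U(C) = 0 (U(C) = (0/C)*(-4 + 1*3) = 0*(-4 + 3) = 0*(-1) = 0)
H(P, X) = -2*P
√(4773 + H(U(-10), -143)) = √(4773 - 2*0) = √(4773 + 0) = √4773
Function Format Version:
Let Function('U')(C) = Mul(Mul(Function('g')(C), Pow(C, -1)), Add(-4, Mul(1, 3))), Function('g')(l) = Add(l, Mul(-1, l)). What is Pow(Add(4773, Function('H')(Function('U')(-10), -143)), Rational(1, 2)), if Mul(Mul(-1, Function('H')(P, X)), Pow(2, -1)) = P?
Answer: Pow(4773, Rational(1, 2)) ≈ 69.087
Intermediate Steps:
Function('g')(l) = 0
Function('U')(C) = 0 (Function('U')(C) = Mul(Mul(0, Pow(C, -1)), Add(-4, Mul(1, 3))) = Mul(0, Add(-4, 3)) = Mul(0, -1) = 0)
Function('H')(P, X) = Mul(-2, P)
Pow(Add(4773, Function('H')(Function('U')(-10), -143)), Rational(1, 2)) = Pow(Add(4773, Mul(-2, 0)), Rational(1, 2)) = Pow(Add(4773, 0), Rational(1, 2)) = Pow(4773, Rational(1, 2))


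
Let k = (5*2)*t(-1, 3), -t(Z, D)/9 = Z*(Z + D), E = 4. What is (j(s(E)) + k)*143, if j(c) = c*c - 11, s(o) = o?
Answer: 26455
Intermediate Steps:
t(Z, D) = -9*Z*(D + Z) (t(Z, D) = -9*Z*(Z + D) = -9*Z*(D + Z))
j(c) = -11 + c² (j(c) = c² - 11 = -11 + c²)
k = 180 (k = (5*2)*(-9*(-1)*(3 - 1)) = 10*(-9*(-1)*2) = 10*18 = 180)
(j(s(E)) + k)*143 = ((-11 + 4²) + 180)*143 = ((-11 + 16) + 180)*143 = (5 + 180)*143 = 185*143 = 26455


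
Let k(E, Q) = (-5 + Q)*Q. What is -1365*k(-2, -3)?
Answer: -32760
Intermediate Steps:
k(E, Q) = Q*(-5 + Q)
-1365*k(-2, -3) = -(-4095)*(-5 - 3) = -(-4095)*(-8) = -1365*24 = -32760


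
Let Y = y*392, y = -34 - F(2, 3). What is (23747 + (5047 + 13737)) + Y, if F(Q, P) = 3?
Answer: 28027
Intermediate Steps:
y = -37 (y = -34 - 1*3 = -34 - 3 = -37)
Y = -14504 (Y = -37*392 = -14504)
(23747 + (5047 + 13737)) + Y = (23747 + (5047 + 13737)) - 14504 = (23747 + 18784) - 14504 = 42531 - 14504 = 28027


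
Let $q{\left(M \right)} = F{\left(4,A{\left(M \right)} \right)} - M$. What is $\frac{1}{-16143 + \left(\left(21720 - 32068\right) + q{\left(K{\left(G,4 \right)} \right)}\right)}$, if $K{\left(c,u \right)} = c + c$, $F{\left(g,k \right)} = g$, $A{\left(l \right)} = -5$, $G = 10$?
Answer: $- \frac{1}{26507} \approx -3.7726 \cdot 10^{-5}$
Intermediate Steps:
$K{\left(c,u \right)} = 2 c$
$q{\left(M \right)} = 4 - M$
$\frac{1}{-16143 + \left(\left(21720 - 32068\right) + q{\left(K{\left(G,4 \right)} \right)}\right)} = \frac{1}{-16143 + \left(\left(21720 - 32068\right) + \left(4 - 2 \cdot 10\right)\right)} = \frac{1}{-16143 + \left(-10348 + \left(4 - 20\right)\right)} = \frac{1}{-16143 - 10364} = \frac{1}{-26507} = - \frac{1}{26507}$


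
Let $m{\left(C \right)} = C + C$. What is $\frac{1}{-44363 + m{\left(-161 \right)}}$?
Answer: $- \frac{1}{44685} \approx -2.2379 \cdot 10^{-5}$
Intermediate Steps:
$m{\left(C \right)} = 2 C$
$\frac{1}{-44363 + m{\left(-161 \right)}} = \frac{1}{-44363 + 2 \left(-161\right)} = \frac{1}{-44363 - 322} = \frac{1}{-44685} = - \frac{1}{44685}$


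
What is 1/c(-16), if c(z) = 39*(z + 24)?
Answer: 1/312 ≈ 0.0032051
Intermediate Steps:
c(z) = 936 + 39*z (c(z) = 39*(24 + z) = 936 + 39*z)
1/c(-16) = 1/(936 + 39*(-16)) = 1/(936 - 624) = 1/312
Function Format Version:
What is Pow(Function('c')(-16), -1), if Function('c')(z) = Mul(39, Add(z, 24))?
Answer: Rational(1, 312) ≈ 0.0032051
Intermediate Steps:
Function('c')(z) = Add(936, Mul(39, z)) (Function('c')(z) = Mul(39, Add(24, z)) = Add(936, Mul(39, z)))
Pow(Function('c')(-16), -1) = Pow(Add(936, Mul(39, -16)), -1) = Pow(Add(936, -624), -1) = Pow(312, -1) = Rational(1, 312)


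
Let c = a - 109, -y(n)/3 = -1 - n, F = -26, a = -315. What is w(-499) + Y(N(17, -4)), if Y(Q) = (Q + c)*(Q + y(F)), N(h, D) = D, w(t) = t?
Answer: 33313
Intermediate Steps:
y(n) = 3 + 3*n (y(n) = -3*(-1 - n) = 3 + 3*n)
c = -424 (c = -315 - 109 = -424)
Y(Q) = (-424 + Q)*(-75 + Q) (Y(Q) = (Q - 424)*(Q + (3 + 3*(-26))) = (-424 + Q)*(Q + (3 - 78)) = (-424 + Q)*(Q - 75) = (-424 + Q)*(-75 + Q))
w(-499) + Y(N(17, -4)) = -499 + (31800 + (-4)² - 499*(-4)) = -499 + (31800 + 16 + 1996) = -499 + 33812 = 33313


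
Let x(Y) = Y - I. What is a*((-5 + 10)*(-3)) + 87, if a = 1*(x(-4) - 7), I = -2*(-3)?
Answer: 342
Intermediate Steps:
I = 6
x(Y) = -6 + Y (x(Y) = Y - 1*6 = Y - 6 = -6 + Y)
a = -17 (a = 1*((-6 - 4) - 7) = 1*(-10 - 7) = 1*(-17) = -17)
a*((-5 + 10)*(-3)) + 87 = -17*(-5 + 10)*(-3) + 87 = -85*(-3) + 87 = -17*(-15) + 87 = 255 + 87 = 342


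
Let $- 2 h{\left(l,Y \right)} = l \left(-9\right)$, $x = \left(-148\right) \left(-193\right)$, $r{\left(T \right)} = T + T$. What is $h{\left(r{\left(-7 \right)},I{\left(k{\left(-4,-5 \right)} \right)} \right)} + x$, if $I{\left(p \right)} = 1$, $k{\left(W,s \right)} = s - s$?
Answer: $28501$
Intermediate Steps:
$k{\left(W,s \right)} = 0$
$r{\left(T \right)} = 2 T$
$x = 28564$
$h{\left(l,Y \right)} = \frac{9 l}{2}$ ($h{\left(l,Y \right)} = - \frac{l \left(-9\right)}{2} = - \frac{\left(-9\right) l}{2} = \frac{9 l}{2}$)
$h{\left(r{\left(-7 \right)},I{\left(k{\left(-4,-5 \right)} \right)} \right)} + x = \frac{9 \cdot 2 \left(-7\right)}{2} + 28564 = \frac{9}{2} \left(-14\right) + 28564 = -63 + 28564 = 28501$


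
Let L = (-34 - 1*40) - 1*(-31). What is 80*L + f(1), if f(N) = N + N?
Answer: -3438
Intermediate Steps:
f(N) = 2*N
L = -43 (L = (-34 - 40) + 31 = -74 + 31 = -43)
80*L + f(1) = 80*(-43) + 2*1 = -3440 + 2 = -3438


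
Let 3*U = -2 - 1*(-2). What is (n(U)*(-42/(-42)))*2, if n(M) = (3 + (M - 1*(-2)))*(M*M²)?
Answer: 0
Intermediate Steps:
U = 0 (U = (-2 - 1*(-2))/3 = (-2 + 2)/3 = (⅓)*0 = 0)
n(M) = M³*(5 + M) (n(M) = (3 + (M + 2))*M³ = (3 + (2 + M))*M³ = (5 + M)*M³ = M³*(5 + M))
(n(U)*(-42/(-42)))*2 = ((0³*(5 + 0))*(-42/(-42)))*2 = ((0*5)*(-42*(-1/42)))*2 = (0*1)*2 = 0*2 = 0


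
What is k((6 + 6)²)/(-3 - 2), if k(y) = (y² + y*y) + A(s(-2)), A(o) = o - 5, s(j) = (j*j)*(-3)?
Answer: -8291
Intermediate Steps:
s(j) = -3*j² (s(j) = j²*(-3) = -3*j²)
A(o) = -5 + o
k(y) = -17 + 2*y² (k(y) = (y² + y*y) + (-5 - 3*(-2)²) = (y² + y²) + (-5 - 3*4) = 2*y² + (-5 - 12) = 2*y² - 17 = -17 + 2*y²)
k((6 + 6)²)/(-3 - 2) = (-17 + 2*((6 + 6)²)²)/(-3 - 2) = (-17 + 2*(12²)²)/(-5) = (-17 + 2*144²)*(-⅕) = (-17 + 2*20736)*(-⅕) = (-17 + 41472)*(-⅕) = 41455*(-⅕) = -8291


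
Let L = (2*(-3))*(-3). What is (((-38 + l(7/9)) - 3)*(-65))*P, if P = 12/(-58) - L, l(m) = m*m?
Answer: -37431680/783 ≈ -47805.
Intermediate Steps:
l(m) = m²
L = 18 (L = -6*(-3) = 18)
P = -528/29 (P = 12/(-58) - 1*18 = 12*(-1/58) - 18 = -6/29 - 18 = -528/29 ≈ -18.207)
(((-38 + l(7/9)) - 3)*(-65))*P = (((-38 + (7/9)²) - 3)*(-65))*(-528/29) = (((-38 + 49/81) - 3)*(-65))*(-528/29) = ((-3029/81 - 3)*(-65))*(-528/29) = -3272/81*(-65)*(-528/29) = (212680/81)*(-528/29) = -37431680/783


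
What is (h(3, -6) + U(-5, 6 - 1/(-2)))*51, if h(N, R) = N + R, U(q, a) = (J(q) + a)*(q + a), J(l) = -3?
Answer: 459/4 ≈ 114.75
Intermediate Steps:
U(q, a) = (-3 + a)*(a + q) (U(q, a) = (-3 + a)*(q + a) = (-3 + a)*(a + q))
(h(3, -6) + U(-5, 6 - 1/(-2)))*51 = ((3 - 6) + ((6 - 1/(-2))² - 3*(6 - 1/(-2)) - 3*(-5) + (6 - 1/(-2))*(-5)))*51 = (-3 + ((6 - 1*(-½))² - 3*(6 - 1*(-½)) + 15 + (6 - 1*(-½))*(-5)))*51 = (-3 + ((6 + ½)² - 3*(6 + ½) + 15 + (6 + ½)*(-5)))*51 = (-3 + ((13/2)² - 3*13/2 + 15 + (13/2)*(-5)))*51 = (-3 + (169/4 - 39/2 + 15 - 65/2))*51 = (-3 + 21/4)*51 = (9/4)*51 = 459/4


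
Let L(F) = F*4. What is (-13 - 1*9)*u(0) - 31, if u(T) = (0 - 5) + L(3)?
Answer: -185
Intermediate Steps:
L(F) = 4*F
u(T) = 7 (u(T) = (0 - 5) + 4*3 = -5 + 12 = 7)
(-13 - 1*9)*u(0) - 31 = (-13 - 1*9)*7 - 31 = (-13 - 9)*7 - 31 = -22*7 - 31 = -154 - 31 = -185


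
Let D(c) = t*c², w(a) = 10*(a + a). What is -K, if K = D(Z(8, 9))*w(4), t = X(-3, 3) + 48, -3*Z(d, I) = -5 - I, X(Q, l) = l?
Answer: -266560/3 ≈ -88853.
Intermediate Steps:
Z(d, I) = 5/3 + I/3 (Z(d, I) = -(-5 - I)/3 = 5/3 + I/3)
t = 51 (t = 3 + 48 = 51)
w(a) = 20*a (w(a) = 10*(2*a) = 20*a)
D(c) = 51*c²
K = 266560/3 (K = (51*(5/3 + (⅓)*9)²)*(20*4) = (51*(5/3 + 3)²)*80 = (51*(14/3)²)*80 = (51*(196/9))*80 = (3332/3)*80 = 266560/3 ≈ 88853.)
-K = -1*266560/3 = -266560/3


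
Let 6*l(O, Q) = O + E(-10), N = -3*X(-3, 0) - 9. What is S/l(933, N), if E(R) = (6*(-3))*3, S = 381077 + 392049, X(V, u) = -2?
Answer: 1546252/293 ≈ 5277.3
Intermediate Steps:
S = 773126
E(R) = -54 (E(R) = -18*3 = -54)
N = -3 (N = -3*(-2) - 9 = 6 - 9 = -3)
l(O, Q) = -9 + O/6 (l(O, Q) = (O - 54)/6 = (-54 + O)/6 = -9 + O/6)
S/l(933, N) = 773126/(-9 + (⅙)*933) = 773126/(-9 + 311/2) = 773126/(293/2) = 773126*(2/293) = 1546252/293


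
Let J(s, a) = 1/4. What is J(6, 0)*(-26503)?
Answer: -26503/4 ≈ -6625.8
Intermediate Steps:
J(s, a) = ¼ (J(s, a) = 1*(¼) = ¼)
J(6, 0)*(-26503) = (¼)*(-26503) = -26503/4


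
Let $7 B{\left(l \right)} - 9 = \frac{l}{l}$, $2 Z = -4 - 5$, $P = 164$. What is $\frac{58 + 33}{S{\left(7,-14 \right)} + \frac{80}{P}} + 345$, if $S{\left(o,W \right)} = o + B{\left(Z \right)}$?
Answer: $\frac{908972}{2559} \approx 355.21$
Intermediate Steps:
$Z = - \frac{9}{2}$ ($Z = \frac{-4 - 5}{2} = \frac{1}{2} \left(-9\right) = - \frac{9}{2} \approx -4.5$)
$B{\left(l \right)} = \frac{10}{7}$ ($B{\left(l \right)} = \frac{9}{7} + \frac{l \frac{1}{l}}{7} = \frac{9}{7} + \frac{1}{7} \cdot 1 = \frac{9}{7} + \frac{1}{7} = \frac{10}{7}$)
$S{\left(o,W \right)} = \frac{10}{7} + o$ ($S{\left(o,W \right)} = o + \frac{10}{7} = \frac{10}{7} + o$)
$\frac{58 + 33}{S{\left(7,-14 \right)} + \frac{80}{P}} + 345 = \frac{58 + 33}{\left(\frac{10}{7} + 7\right) + \frac{80}{164}} + 345 = \frac{91}{\frac{59}{7} + 80 \cdot \frac{1}{164}} + 345 = \frac{91}{\frac{59}{7} + \frac{20}{41}} + 345 = \frac{91}{\frac{2559}{287}} + 345 = 91 \cdot \frac{287}{2559} + 345 = \frac{26117}{2559} + 345 = \frac{908972}{2559}$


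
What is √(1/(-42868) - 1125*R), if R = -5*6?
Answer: √15505302004283/21434 ≈ 183.71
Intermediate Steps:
R = -30
√(1/(-42868) - 1125*R) = √(1/(-42868) - 1125*(-30)) = √(-1/42868 + 33750) = √(1446794999/42868) = √15505302004283/21434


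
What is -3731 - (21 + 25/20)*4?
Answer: -3820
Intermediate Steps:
-3731 - (21 + 25/20)*4 = -3731 - (21 + 25*(1/20))*4 = -3731 - (21 + 5/4)*4 = -3731 - 89*4/4 = -3731 - 1*89 = -3731 - 89 = -3820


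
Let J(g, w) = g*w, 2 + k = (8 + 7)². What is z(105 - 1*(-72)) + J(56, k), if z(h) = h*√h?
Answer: 12488 + 177*√177 ≈ 14843.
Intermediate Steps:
z(h) = h^(3/2)
k = 223 (k = -2 + (8 + 7)² = -2 + 15² = -2 + 225 = 223)
z(105 - 1*(-72)) + J(56, k) = (105 - 1*(-72))^(3/2) + 56*223 = (105 + 72)^(3/2) + 12488 = 177^(3/2) + 12488 = 177*√177 + 12488 = 12488 + 177*√177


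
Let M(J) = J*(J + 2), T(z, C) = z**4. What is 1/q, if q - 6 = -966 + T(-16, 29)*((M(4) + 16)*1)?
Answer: 1/2620480 ≈ 3.8161e-7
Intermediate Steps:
M(J) = J*(2 + J)
q = 2620480 (q = 6 + (-966 + (-16)**4*((4*(2 + 4) + 16)*1)) = 6 + (-966 + 65536*((4*6 + 16)*1)) = 6 + (-966 + 65536*((24 + 16)*1)) = 6 + (-966 + 65536*(40*1)) = 6 + (-966 + 65536*40) = 6 + (-966 + 2621440) = 6 + 2620474 = 2620480)
1/q = 1/2620480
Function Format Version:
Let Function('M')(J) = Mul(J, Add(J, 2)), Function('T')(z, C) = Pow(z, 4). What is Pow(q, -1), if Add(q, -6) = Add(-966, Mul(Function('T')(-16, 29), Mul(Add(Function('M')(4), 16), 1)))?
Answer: Rational(1, 2620480) ≈ 3.8161e-7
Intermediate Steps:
Function('M')(J) = Mul(J, Add(2, J))
q = 2620480 (q = Add(6, Add(-966, Mul(Pow(-16, 4), Mul(Add(Mul(4, Add(2, 4)), 16), 1)))) = Add(6, Add(-966, Mul(65536, Mul(Add(Mul(4, 6), 16), 1)))) = Add(6, Add(-966, Mul(65536, Mul(Add(24, 16), 1)))) = Add(6, Add(-966, Mul(65536, Mul(40, 1)))) = Add(6, Add(-966, Mul(65536, 40))) = Add(6, Add(-966, 2621440)) = Add(6, 2620474) = 2620480)
Pow(q, -1) = Pow(2620480, -1) = Rational(1, 2620480)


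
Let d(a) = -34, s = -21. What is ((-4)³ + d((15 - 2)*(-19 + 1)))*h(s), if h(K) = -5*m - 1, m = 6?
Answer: 3038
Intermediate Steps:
h(K) = -31 (h(K) = -5*6 - 1 = -30 - 1 = -31)
((-4)³ + d((15 - 2)*(-19 + 1)))*h(s) = ((-4)³ - 34)*(-31) = (-64 - 34)*(-31) = -98*(-31) = 3038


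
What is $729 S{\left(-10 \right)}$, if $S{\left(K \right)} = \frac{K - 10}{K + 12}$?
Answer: $-7290$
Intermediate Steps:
$S{\left(K \right)} = \frac{-10 + K}{12 + K}$
$729 S{\left(-10 \right)} = 729 \frac{-10 - 10}{12 - 10} = 729 \cdot \frac{1}{2} \left(-20\right) = 729 \left(-10\right) = -7290$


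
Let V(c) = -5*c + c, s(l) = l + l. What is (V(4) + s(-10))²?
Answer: 1296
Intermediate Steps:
s(l) = 2*l
V(c) = -4*c
(V(4) + s(-10))² = (-4*4 + 2*(-10))² = (-16 - 20)² = (-36)² = 1296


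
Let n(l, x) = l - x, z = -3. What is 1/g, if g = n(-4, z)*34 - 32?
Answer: -1/66 ≈ -0.015152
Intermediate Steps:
g = -66 (g = (-4 - 1*(-3))*34 - 32 = (-4 + 3)*34 - 32 = -1*34 - 32 = -34 - 32 = -66)
1/g = 1/(-66) = -1/66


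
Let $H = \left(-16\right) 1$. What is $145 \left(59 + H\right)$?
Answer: $6235$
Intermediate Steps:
$H = -16$
$145 \left(59 + H\right) = 145 \left(59 - 16\right) = 145 \cdot 43 = 6235$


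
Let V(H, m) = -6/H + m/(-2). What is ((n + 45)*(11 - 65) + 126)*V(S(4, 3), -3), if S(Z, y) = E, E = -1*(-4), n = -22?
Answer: 0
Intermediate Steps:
E = 4
S(Z, y) = 4
V(H, m) = -6/H - m/2 (V(H, m) = -6/H + m*(-½) = -6/H - m/2)
((n + 45)*(11 - 65) + 126)*V(S(4, 3), -3) = ((-22 + 45)*(11 - 65) + 126)*(-6/4 - ½*(-3)) = (23*(-54) + 126)*(-6*¼ + 3/2) = (-1242 + 126)*(-3/2 + 3/2) = -1116*0 = 0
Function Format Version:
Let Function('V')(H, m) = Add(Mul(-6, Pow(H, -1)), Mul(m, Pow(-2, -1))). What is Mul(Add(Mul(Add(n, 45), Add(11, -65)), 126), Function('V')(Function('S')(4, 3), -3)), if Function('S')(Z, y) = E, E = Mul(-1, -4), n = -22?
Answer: 0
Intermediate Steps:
E = 4
Function('S')(Z, y) = 4
Function('V')(H, m) = Add(Mul(-6, Pow(H, -1)), Mul(Rational(-1, 2), m)) (Function('V')(H, m) = Add(Mul(-6, Pow(H, -1)), Mul(m, Rational(-1, 2))) = Add(Mul(-6, Pow(H, -1)), Mul(Rational(-1, 2), m)))
Mul(Add(Mul(Add(n, 45), Add(11, -65)), 126), Function('V')(Function('S')(4, 3), -3)) = Mul(Add(Mul(Add(-22, 45), Add(11, -65)), 126), Add(Mul(-6, Pow(4, -1)), Mul(Rational(-1, 2), -3))) = Mul(Add(Mul(23, -54), 126), Add(Mul(-6, Rational(1, 4)), Rational(3, 2))) = Mul(Add(-1242, 126), Add(Rational(-3, 2), Rational(3, 2))) = Mul(-1116, 0) = 0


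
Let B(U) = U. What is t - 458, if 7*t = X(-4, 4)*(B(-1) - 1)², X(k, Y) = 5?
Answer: -3186/7 ≈ -455.14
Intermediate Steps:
t = 20/7 (t = (5*(-1 - 1)²)/7 = (5*(-2)²)/7 = (5*4)/7 = (⅐)*20 = 20/7 ≈ 2.8571)
t - 458 = 20/7 - 458 = -3186/7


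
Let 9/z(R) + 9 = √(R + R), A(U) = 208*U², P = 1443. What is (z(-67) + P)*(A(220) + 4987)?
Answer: 3124029808668/215 - 90649683*I*√134/215 ≈ 1.453e+10 - 4.8807e+6*I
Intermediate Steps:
z(R) = 9/(-9 + √2*√R) (z(R) = 9/(-9 + √(R + R)) = 9/(-9 + √(2*R)) = 9/(-9 + √2*√R))
(z(-67) + P)*(A(220) + 4987) = (9/(-9 + √2*√(-67)) + 1443)*(208*220² + 4987) = (9/(-9 + √2*(I*√67)) + 1443)*(208*48400 + 4987) = (9/(-9 + I*√134) + 1443)*(10067200 + 4987) = (1443 + 9/(-9 + I*√134))*10072187 = 14534165841 + 90649683/(-9 + I*√134)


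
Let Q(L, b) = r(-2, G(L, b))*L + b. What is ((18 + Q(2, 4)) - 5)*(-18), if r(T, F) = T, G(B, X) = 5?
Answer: -234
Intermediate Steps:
Q(L, b) = b - 2*L (Q(L, b) = -2*L + b = b - 2*L)
((18 + Q(2, 4)) - 5)*(-18) = ((18 + (4 - 2*2)) - 5)*(-18) = ((18 + (4 - 4)) - 5)*(-18) = ((18 + 0) - 5)*(-18) = (18 - 5)*(-18) = 13*(-18) = -234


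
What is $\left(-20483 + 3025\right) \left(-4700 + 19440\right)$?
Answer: $-257330920$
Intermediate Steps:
$\left(-20483 + 3025\right) \left(-4700 + 19440\right) = \left(-17458\right) 14740 = -257330920$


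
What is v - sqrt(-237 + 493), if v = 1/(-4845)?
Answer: -77521/4845 ≈ -16.000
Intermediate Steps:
v = -1/4845 ≈ -0.00020640
v - sqrt(-237 + 493) = -1/4845 - sqrt(-237 + 493) = -1/4845 - sqrt(256) = -1/4845 - 1*16 = -1/4845 - 16 = -77521/4845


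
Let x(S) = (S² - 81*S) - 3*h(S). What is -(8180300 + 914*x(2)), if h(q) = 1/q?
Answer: -8034517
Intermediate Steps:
h(q) = 1/q
x(S) = S² - 81*S - 3/S (x(S) = (S² - 81*S) - 3/S = S² - 81*S - 3/S)
-(8180300 + 914*x(2)) = -914/(1/(8950 + (-3 + 2²*(-81 + 2))/2)) = -(8180300 + 457*(-3 + 4*(-79))) = -(8180300 + 457*(-3 - 316)) = -914/(1/(8950 + (½)*(-319))) = -914/(1/(8950 - 319/2)) = -914/(1/(17581/2)) = -914/2/17581 = -914*17581/2 = -8034517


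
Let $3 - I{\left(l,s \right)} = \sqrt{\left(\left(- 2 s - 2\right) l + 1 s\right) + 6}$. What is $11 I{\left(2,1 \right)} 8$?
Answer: $264 - 88 i \approx 264.0 - 88.0 i$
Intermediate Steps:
$I{\left(l,s \right)} = 3 - \sqrt{6 + s + l \left(-2 - 2 s\right)}$ ($I{\left(l,s \right)} = 3 - \sqrt{\left(\left(- 2 s - 2\right) l + 1 s\right) + 6} = 3 - \sqrt{\left(\left(-2 - 2 s\right) l + s\right) + 6} = 3 - \sqrt{\left(l \left(-2 - 2 s\right) + s\right) + 6} = 3 - \sqrt{\left(s + l \left(-2 - 2 s\right)\right) + 6} = 3 - \sqrt{6 + s + l \left(-2 - 2 s\right)}$)
$11 I{\left(2,1 \right)} 8 = 11 \left(3 - \sqrt{6 + 1 - 4 - 4 \cdot 1}\right) 8 = 11 \left(3 - \sqrt{6 + 1 - 4 - 4}\right) 8 = 11 \left(3 - \sqrt{-1}\right) 8 = 11 \left(3 - i\right) 8 = \left(33 - 11 i\right) 8 = 264 - 88 i$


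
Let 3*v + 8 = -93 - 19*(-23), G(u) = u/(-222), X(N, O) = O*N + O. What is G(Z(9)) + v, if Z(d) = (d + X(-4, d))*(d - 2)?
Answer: 4165/37 ≈ 112.57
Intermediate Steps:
X(N, O) = O + N*O (X(N, O) = N*O + O = O + N*O)
Z(d) = -2*d*(-2 + d) (Z(d) = (d + d*(1 - 4))*(d - 2) = (d + d*(-3))*(-2 + d) = (d - 3*d)*(-2 + d) = (-2*d)*(-2 + d) = -2*d*(-2 + d))
G(u) = -u/222 (G(u) = u*(-1/222) = -u/222)
v = 112 (v = -8/3 + (-93 - 19*(-23))/3 = -8/3 + (-93 + 437)/3 = -8/3 + (⅓)*344 = -8/3 + 344/3 = 112)
G(Z(9)) + v = -9*(2 - 1*9)/111 + 112 = -9*(2 - 9)/111 + 112 = -9*(-7)/111 + 112 = -1/222*(-126) + 112 = 21/37 + 112 = 4165/37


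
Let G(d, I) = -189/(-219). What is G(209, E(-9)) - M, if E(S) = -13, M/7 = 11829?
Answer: -6044556/73 ≈ -82802.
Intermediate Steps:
M = 82803 (M = 7*11829 = 82803)
G(d, I) = 63/73 (G(d, I) = -189*(-1/219) = 63/73)
G(209, E(-9)) - M = 63/73 - 1*82803 = 63/73 - 82803 = -6044556/73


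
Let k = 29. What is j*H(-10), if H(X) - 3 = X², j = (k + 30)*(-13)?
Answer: -79001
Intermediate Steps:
j = -767 (j = (29 + 30)*(-13) = 59*(-13) = -767)
H(X) = 3 + X²
j*H(-10) = -767*(3 + (-10)²) = -767*(3 + 100) = -767*103 = -79001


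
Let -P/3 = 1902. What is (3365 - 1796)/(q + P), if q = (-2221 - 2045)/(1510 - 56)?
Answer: -380221/1383465 ≈ -0.27483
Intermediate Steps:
P = -5706 (P = -3*1902 = -5706)
q = -2133/727 (q = -4266/1454 = -4266*1/1454 = -2133/727 ≈ -2.9340)
(3365 - 1796)/(q + P) = (3365 - 1796)/(-2133/727 - 5706) = 1569/(-4150395/727) = 1569*(-727/4150395) = -380221/1383465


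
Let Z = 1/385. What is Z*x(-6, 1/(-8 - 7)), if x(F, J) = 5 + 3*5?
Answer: 4/77 ≈ 0.051948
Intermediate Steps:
x(F, J) = 20 (x(F, J) = 5 + 15 = 20)
Z = 1/385 ≈ 0.0025974
Z*x(-6, 1/(-8 - 7)) = (1/385)*20 = 4/77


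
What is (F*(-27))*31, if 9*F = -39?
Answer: 3627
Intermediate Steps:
F = -13/3 (F = (⅑)*(-39) = -13/3 ≈ -4.3333)
(F*(-27))*31 = -13/3*(-27)*31 = 117*31 = 3627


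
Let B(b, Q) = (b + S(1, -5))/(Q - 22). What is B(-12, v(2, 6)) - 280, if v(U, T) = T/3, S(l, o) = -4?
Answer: -1396/5 ≈ -279.20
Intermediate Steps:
v(U, T) = T/3 (v(U, T) = T*(⅓) = T/3)
B(b, Q) = (-4 + b)/(-22 + Q) (B(b, Q) = (b - 4)/(Q - 22) = (-4 + b)/(-22 + Q))
B(-12, v(2, 6)) - 280 = (-4 - 12)/(-22 + (⅓)*6) - 280 = -16/(-22 + 2) - 280 = -16/(-20) - 280 = -1/20*(-16) - 280 = ⅘ - 280 = -1396/5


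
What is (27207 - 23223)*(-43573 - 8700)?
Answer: -208255632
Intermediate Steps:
(27207 - 23223)*(-43573 - 8700) = 3984*(-52273) = -208255632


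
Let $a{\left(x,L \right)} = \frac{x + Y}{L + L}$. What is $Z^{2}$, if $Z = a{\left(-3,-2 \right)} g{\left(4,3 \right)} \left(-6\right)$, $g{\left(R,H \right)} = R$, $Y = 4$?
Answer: $36$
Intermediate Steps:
$a{\left(x,L \right)} = \frac{4 + x}{2 L}$ ($a{\left(x,L \right)} = \frac{x + 4}{L + L} = \frac{4 + x}{2 L}$)
$Z = 6$ ($Z = \frac{4 - 3}{2 \left(-2\right)} 4 \left(-6\right) = \frac{1}{2} \left(- \frac{1}{2}\right) 1 \cdot 4 \left(-6\right) = \left(- \frac{1}{4}\right) 4 \left(-6\right) = \left(-1\right) \left(-6\right) = 6$)
$Z^{2} = 6^{2} = 36$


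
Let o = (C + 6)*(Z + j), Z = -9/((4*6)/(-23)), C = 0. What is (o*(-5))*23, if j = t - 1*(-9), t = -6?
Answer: -32085/4 ≈ -8021.3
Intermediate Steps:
j = 3 (j = -6 - 1*(-9) = -6 + 9 = 3)
Z = 69/8 (Z = -9/(24*(-1/23)) = -9/(-24/23) = -9*(-23/24) = 69/8 ≈ 8.6250)
o = 279/4 (o = (0 + 6)*(69/8 + 3) = 6*(93/8) = 279/4 ≈ 69.750)
(o*(-5))*23 = ((279/4)*(-5))*23 = -1395/4*23 = -32085/4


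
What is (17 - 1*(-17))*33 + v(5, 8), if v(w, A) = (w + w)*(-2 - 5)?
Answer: 1052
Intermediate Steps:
v(w, A) = -14*w (v(w, A) = (2*w)*(-7) = -14*w)
(17 - 1*(-17))*33 + v(5, 8) = (17 - 1*(-17))*33 - 14*5 = (17 + 17)*33 - 70 = 34*33 - 70 = 1122 - 70 = 1052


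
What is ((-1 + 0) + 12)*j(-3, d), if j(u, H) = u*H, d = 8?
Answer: -264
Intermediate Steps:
j(u, H) = H*u
((-1 + 0) + 12)*j(-3, d) = ((-1 + 0) + 12)*(8*(-3)) = (-1 + 12)*(-24) = 11*(-24) = -264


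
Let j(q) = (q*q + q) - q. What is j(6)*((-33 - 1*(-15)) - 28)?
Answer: -1656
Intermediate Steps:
j(q) = q**2 (j(q) = (q**2 + q) - q = (q + q**2) - q = q**2)
j(6)*((-33 - 1*(-15)) - 28) = 6**2*((-33 - 1*(-15)) - 28) = 36*((-33 + 15) - 28) = 36*(-18 - 28) = 36*(-46) = -1656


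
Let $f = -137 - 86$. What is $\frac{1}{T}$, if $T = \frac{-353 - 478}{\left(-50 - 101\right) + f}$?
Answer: $\frac{374}{831} \approx 0.45006$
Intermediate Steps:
$f = -223$ ($f = -137 - 86 = -223$)
$T = \frac{831}{374}$ ($T = \frac{-353 - 478}{\left(-50 - 101\right) - 223} = - \frac{831}{\left(-50 - 101\right) - 223} = - \frac{831}{-151 - 223} = - \frac{831}{-374} = \left(-831\right) \left(- \frac{1}{374}\right) = \frac{831}{374} \approx 2.2219$)
$\frac{1}{T} = \frac{1}{\frac{831}{374}} = \frac{374}{831}$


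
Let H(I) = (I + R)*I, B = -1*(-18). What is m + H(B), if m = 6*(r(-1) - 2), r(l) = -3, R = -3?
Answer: 240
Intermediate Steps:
B = 18
H(I) = I*(-3 + I) (H(I) = (I - 3)*I = (-3 + I)*I = I*(-3 + I))
m = -30 (m = 6*(-3 - 2) = 6*(-5) = -30)
m + H(B) = -30 + 18*(-3 + 18) = -30 + 18*15 = -30 + 270 = 240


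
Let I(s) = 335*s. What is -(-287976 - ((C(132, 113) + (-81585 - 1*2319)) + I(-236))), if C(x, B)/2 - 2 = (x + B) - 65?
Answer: 125376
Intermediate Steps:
C(x, B) = -126 + 2*B + 2*x (C(x, B) = 4 + 2*((x + B) - 65) = 4 + 2*((B + x) - 65) = 4 + 2*(-65 + B + x) = 4 + (-130 + 2*B + 2*x) = -126 + 2*B + 2*x)
-(-287976 - ((C(132, 113) + (-81585 - 1*2319)) + I(-236))) = -(-287976 - (((-126 + 2*113 + 2*132) + (-81585 - 1*2319)) + 335*(-236))) = -(-287976 - (((-126 + 226 + 264) + (-81585 - 2319)) - 79060)) = -(-287976 - ((364 - 83904) - 79060)) = -(-287976 - (-83540 - 79060)) = -(-287976 - 1*(-162600)) = -(-287976 + 162600) = -1*(-125376) = 125376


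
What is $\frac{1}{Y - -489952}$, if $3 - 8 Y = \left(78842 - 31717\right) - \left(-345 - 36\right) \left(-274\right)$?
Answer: $\frac{1}{497111} \approx 2.0116 \cdot 10^{-6}$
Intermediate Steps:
$Y = 7159$ ($Y = \frac{3}{8} - \frac{\left(78842 - 31717\right) - \left(-345 - 36\right) \left(-274\right)}{8} = \frac{3}{8} - \frac{\left(78842 - 31717\right) - \left(-381\right) \left(-274\right)}{8} = \frac{3}{8} - \frac{47125 - 104394}{8} = \frac{3}{8} - - \frac{57269}{8} = \frac{3}{8} + \frac{57269}{8} = 7159$)
$\frac{1}{Y - -489952} = \frac{1}{7159 - -489952} = \frac{1}{7159 + 489952} = \frac{1}{497111}$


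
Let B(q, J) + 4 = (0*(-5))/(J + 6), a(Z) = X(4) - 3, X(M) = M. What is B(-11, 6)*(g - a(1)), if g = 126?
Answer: -500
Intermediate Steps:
a(Z) = 1 (a(Z) = 4 - 3 = 1)
B(q, J) = -4 (B(q, J) = -4 + (0*(-5))/(J + 6) = -4 + 0/(6 + J) = -4 + 0 = -4)
B(-11, 6)*(g - a(1)) = -4*(126 - 1*1) = -4*(126 - 1) = -4*125 = -500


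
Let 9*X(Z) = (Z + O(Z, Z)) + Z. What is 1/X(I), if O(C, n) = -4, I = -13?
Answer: -3/10 ≈ -0.30000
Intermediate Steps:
X(Z) = -4/9 + 2*Z/9 (X(Z) = ((Z - 4) + Z)/9 = ((-4 + Z) + Z)/9 = (-4 + 2*Z)/9 = -4/9 + 2*Z/9)
1/X(I) = 1/(-4/9 + (2/9)*(-13)) = 1/(-4/9 - 26/9) = 1/(-10/3) = -3/10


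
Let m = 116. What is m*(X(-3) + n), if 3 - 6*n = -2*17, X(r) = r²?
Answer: 5278/3 ≈ 1759.3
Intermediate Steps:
n = 37/6 (n = ½ - (-1)*17/3 = ½ - ⅙*(-34) = ½ + 17/3 = 37/6 ≈ 6.1667)
m*(X(-3) + n) = 116*((-3)² + 37/6) = 116*(9 + 37/6) = 116*(91/6) = 5278/3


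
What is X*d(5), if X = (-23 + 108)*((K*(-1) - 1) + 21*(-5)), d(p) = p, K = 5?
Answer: -47175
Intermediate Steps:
X = -9435 (X = (-23 + 108)*((5*(-1) - 1) + 21*(-5)) = 85*((-5 - 1) - 105) = 85*(-6 - 105) = 85*(-111) = -9435)
X*d(5) = -9435*5 = -47175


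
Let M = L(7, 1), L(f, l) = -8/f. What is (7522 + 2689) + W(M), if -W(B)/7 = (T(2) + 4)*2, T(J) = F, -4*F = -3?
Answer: 20289/2 ≈ 10145.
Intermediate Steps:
F = ¾ (F = -¼*(-3) = ¾ ≈ 0.75000)
T(J) = ¾
M = -8/7 ≈ -1.1429
W(B) = -133/2 (W(B) = -7*(¾ + 4)*2 = -133*2/4 = -7*19/2 = -133/2)
(7522 + 2689) + W(M) = (7522 + 2689) - 133/2 = 10211 - 133/2 = 20289/2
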